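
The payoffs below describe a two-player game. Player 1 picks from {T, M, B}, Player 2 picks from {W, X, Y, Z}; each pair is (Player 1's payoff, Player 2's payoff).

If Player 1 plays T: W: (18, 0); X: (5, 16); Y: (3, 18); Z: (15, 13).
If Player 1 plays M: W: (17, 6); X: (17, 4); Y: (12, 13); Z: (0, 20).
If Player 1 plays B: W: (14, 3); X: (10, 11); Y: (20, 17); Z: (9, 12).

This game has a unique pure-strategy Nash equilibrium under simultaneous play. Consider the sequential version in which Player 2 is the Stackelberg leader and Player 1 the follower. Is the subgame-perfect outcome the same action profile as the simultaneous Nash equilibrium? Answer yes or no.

yes

Solve by backward induction (Player 2 leads).
- W: Player 1 compares 18, 17, 14 and picks T; Player 2 would get 0.
- X: Player 1 compares 5, 17, 10 and picks M; Player 2 would get 4.
- Y: Player 1 compares 3, 12, 20 and picks B; Player 2 would get 17.
- Z: Player 1 compares 15, 0, 9 and picks T; Player 2 would get 13.
Among 0, 4, 17, 13, the best is 17 at Y. Subgame-perfect outcome: (B, Y) with payoffs (20, 17).
Under simultaneous play:
Player 1's best replies: W→T; X→M; Y→B; Z→T.
Player 2's best replies: T→Y; M→Z; B→Y.
The unique mutual best reply is (B, Y), giving (20, 17).
Sequential outcome (B, Y) coincides with the Nash profile (B, Y).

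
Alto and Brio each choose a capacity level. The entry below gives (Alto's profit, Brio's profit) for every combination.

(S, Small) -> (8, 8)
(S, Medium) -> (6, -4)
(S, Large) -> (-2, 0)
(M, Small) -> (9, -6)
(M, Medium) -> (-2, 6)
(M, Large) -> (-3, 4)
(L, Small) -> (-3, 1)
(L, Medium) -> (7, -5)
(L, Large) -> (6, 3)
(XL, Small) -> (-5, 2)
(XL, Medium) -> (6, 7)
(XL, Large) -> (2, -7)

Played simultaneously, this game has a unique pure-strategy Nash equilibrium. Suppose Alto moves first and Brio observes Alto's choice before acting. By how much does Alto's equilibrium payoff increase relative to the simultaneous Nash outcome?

Backward induction with Alto moving first.
- S: BR = Small, leader payoff 8.
- M: BR = Medium, leader payoff -2.
- L: BR = Large, leader payoff 6.
- XL: BR = Medium, leader payoff 6.
Maximizing over 8, -2, 6, 6, Alto chooses S. Subgame-perfect outcome: (S, Small) with payoffs (8, 8).
Now find the simultaneous Nash equilibrium.
Alto's best replies: Small→M; Medium→L; Large→L.
Brio's best replies: S→Small; M→Medium; L→Large; XL→Medium.
Only (L, Large) has each player best-responding; Nash payoffs (6, 3).
Alto's commitment gain: 8 − 6 = 2.

2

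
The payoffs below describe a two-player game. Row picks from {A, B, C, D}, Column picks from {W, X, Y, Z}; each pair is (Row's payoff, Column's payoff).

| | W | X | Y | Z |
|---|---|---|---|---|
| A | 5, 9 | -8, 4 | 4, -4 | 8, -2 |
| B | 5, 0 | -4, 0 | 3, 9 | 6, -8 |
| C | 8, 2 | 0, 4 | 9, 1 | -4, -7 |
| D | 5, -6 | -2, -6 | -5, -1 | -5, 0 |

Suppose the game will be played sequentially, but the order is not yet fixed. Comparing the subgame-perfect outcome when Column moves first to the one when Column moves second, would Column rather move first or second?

second

If Row leads: Column's best replies are A→W, B→Y, C→X, D→Z; Row's induced payoffs 5, 3, 0, -5; outcome (A, W), payoffs (5, 9).
If Column leads: Row's best replies are W→C, X→C, Y→C, Z→A; Column's induced payoffs 2, 4, 1, -2; outcome (C, X), payoffs (0, 4).
Column gets 4 moving first and 9 moving second, so Column prefers to move second.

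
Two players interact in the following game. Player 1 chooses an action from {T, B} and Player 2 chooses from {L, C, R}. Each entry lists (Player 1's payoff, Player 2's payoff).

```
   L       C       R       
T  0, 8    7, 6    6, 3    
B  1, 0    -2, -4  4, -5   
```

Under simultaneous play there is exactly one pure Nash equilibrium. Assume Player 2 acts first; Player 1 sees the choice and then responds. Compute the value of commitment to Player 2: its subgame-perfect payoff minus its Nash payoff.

6

Solve by backward induction (Player 2 leads).
- L: Player 1 compares 0, 1 and picks B; Player 2 would get 0.
- C: Player 1 compares 7, -2 and picks T; Player 2 would get 6.
- R: Player 1 compares 6, 4 and picks T; Player 2 would get 3.
Among 0, 6, 3, the best is 6 at C. Subgame-perfect outcome: (T, C) with payoffs (7, 6).
For the simultaneous game, intersect best replies.
Player 1's best replies: L→B; C→T; R→T.
Player 2's best replies: T→L; B→L.
The unique mutual best reply is (B, L), giving (1, 0).
Player 2's commitment gain: 6 − 0 = 6.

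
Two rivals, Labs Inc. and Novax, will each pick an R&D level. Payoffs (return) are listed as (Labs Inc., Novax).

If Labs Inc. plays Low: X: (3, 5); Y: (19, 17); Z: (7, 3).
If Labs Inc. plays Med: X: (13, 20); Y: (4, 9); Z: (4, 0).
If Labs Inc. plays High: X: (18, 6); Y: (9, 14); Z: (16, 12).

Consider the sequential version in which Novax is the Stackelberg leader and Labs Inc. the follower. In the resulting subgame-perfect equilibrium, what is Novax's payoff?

17

Labs Inc. best-responds to each possible Novax move:
- X: BR = High, leader payoff 6.
- Y: BR = Low, leader payoff 17.
- Z: BR = High, leader payoff 12.
Maximizing over 6, 17, 12, Novax chooses Y. Subgame-perfect outcome: (Low, Y) with payoffs (19, 17).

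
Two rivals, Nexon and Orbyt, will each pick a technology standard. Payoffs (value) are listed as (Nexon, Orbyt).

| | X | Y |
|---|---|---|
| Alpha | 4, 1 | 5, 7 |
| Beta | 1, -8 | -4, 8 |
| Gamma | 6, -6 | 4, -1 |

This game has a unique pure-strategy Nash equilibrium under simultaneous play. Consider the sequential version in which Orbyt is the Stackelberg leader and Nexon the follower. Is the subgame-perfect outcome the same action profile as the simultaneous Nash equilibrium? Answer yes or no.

Solve by backward induction (Orbyt leads).
- X: Nexon compares 4, 1, 6 and picks Gamma; Orbyt would get -6.
- Y: Nexon compares 5, -4, 4 and picks Alpha; Orbyt would get 7.
Among -6, 7, the best is 7 at Y. Subgame-perfect outcome: (Alpha, Y) with payoffs (5, 7).
Now find the simultaneous Nash equilibrium.
Nexon's best replies: X→Gamma; Y→Alpha.
Orbyt's best replies: Alpha→Y; Beta→Y; Gamma→Y.
Only (Alpha, Y) has each player best-responding; Nash payoffs (5, 7).
Sequential outcome (Alpha, Y) coincides with the Nash profile (Alpha, Y).

yes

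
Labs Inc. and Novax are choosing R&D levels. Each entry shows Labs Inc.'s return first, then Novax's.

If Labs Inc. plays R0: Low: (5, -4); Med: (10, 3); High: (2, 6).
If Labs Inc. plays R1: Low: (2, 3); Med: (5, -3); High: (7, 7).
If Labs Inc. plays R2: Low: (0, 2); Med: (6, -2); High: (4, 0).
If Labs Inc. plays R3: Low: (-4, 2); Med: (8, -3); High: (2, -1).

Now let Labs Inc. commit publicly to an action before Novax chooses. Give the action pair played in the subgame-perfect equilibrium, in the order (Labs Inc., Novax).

Novax best-responds to each possible Labs Inc. move:
- R0: BR = High, leader payoff 2.
- R1: BR = High, leader payoff 7.
- R2: BR = Low, leader payoff 0.
- R3: BR = Low, leader payoff -4.
Maximizing over 2, 7, 0, -4, Labs Inc. chooses R1. Subgame-perfect outcome: (R1, High) with payoffs (7, 7).

(R1, High)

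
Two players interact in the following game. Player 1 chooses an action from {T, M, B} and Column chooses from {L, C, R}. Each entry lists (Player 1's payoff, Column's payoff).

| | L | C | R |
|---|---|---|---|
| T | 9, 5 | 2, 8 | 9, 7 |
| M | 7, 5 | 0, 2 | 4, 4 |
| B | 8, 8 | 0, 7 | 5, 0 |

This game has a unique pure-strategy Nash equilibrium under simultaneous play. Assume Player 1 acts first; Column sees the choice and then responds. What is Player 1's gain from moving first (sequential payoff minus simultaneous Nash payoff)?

6

Solve by backward induction (Player 1 leads).
- T: BR = C, leader payoff 2.
- M: BR = L, leader payoff 7.
- B: BR = L, leader payoff 8.
Among 2, 7, 8, the best is 8 at B. Subgame-perfect outcome: (B, L) with payoffs (8, 8).
For the simultaneous game, intersect best replies.
Player 1's best replies: L→T; C→T; R→T.
Column's best replies: T→C; M→L; B→L.
Only (T, C) has each player best-responding; Nash payoffs (2, 8).
Player 1's commitment gain: 8 − 2 = 6.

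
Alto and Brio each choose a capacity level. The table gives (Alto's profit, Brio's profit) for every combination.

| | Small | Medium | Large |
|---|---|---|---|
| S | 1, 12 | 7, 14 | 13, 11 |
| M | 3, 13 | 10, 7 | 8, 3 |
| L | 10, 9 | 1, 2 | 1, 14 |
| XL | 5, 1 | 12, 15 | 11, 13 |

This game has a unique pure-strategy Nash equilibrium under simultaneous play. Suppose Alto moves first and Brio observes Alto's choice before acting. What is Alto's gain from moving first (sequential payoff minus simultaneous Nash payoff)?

Brio best-responds to each possible Alto move:
- S: BR = Medium, leader payoff 7.
- M: BR = Small, leader payoff 3.
- L: BR = Large, leader payoff 1.
- XL: BR = Medium, leader payoff 12.
Alto's induced payoffs are 7, 3, 1, 12, so Alto commits to XL. Subgame-perfect outcome: (XL, Medium) with payoffs (12, 15).
Under simultaneous play:
Alto's best replies: Small→L; Medium→XL; Large→S.
Brio's best replies: S→Medium; M→Small; L→Large; XL→Medium.
The unique mutual best reply is (XL, Medium), giving (12, 15).
Alto's commitment gain: 12 − 12 = 0.

0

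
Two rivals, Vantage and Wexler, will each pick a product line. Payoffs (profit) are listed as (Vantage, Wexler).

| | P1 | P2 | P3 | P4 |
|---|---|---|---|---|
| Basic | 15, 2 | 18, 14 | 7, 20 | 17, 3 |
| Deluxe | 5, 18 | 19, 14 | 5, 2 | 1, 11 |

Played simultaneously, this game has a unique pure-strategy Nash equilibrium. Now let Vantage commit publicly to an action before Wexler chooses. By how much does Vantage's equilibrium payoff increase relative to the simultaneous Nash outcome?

0

Backward induction with Vantage moving first.
- Basic: BR = P3, leader payoff 7.
- Deluxe: BR = P1, leader payoff 5.
Maximizing over 7, 5, Vantage chooses Basic. Subgame-perfect outcome: (Basic, P3) with payoffs (7, 20).
For the simultaneous game, intersect best replies.
Vantage's best replies: P1→Basic; P2→Deluxe; P3→Basic; P4→Basic.
Wexler's best replies: Basic→P3; Deluxe→P1.
Only (Basic, P3) has each player best-responding; Nash payoffs (7, 20).
Vantage's commitment gain: 7 − 7 = 0.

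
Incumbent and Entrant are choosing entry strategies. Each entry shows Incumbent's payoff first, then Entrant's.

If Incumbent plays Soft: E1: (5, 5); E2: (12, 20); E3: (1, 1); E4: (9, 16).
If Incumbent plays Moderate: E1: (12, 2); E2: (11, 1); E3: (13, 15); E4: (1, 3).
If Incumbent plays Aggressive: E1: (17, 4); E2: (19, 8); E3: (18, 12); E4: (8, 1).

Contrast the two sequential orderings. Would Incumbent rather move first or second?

first

If Incumbent leads: Entrant's best replies are Soft→E2, Moderate→E3, Aggressive→E3; Incumbent's induced payoffs 12, 13, 18; outcome (Aggressive, E3), payoffs (18, 12).
If Entrant leads: Incumbent's best replies are E1→Aggressive, E2→Aggressive, E3→Aggressive, E4→Soft; Entrant's induced payoffs 4, 8, 12, 16; outcome (Soft, E4), payoffs (9, 16).
Incumbent gets 18 moving first and 9 moving second, so Incumbent prefers to move first.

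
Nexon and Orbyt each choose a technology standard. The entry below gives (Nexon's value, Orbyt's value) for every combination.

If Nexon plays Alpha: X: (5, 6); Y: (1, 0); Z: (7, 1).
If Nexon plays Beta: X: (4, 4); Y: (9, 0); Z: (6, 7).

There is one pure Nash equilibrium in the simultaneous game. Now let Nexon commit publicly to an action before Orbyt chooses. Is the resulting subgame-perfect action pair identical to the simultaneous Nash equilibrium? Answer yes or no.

Solve by backward induction (Nexon leads).
- Alpha: Orbyt compares 6, 0, 1 and picks X; Nexon would get 5.
- Beta: Orbyt compares 4, 0, 7 and picks Z; Nexon would get 6.
Maximizing over 5, 6, Nexon chooses Beta. Subgame-perfect outcome: (Beta, Z) with payoffs (6, 7).
Now find the simultaneous Nash equilibrium.
Nexon's best replies: X→Alpha; Y→Beta; Z→Alpha.
Orbyt's best replies: Alpha→X; Beta→Z.
The unique mutual best reply is (Alpha, X), giving (5, 6).
Sequential outcome (Beta, Z) differs from the Nash profile (Alpha, X).

no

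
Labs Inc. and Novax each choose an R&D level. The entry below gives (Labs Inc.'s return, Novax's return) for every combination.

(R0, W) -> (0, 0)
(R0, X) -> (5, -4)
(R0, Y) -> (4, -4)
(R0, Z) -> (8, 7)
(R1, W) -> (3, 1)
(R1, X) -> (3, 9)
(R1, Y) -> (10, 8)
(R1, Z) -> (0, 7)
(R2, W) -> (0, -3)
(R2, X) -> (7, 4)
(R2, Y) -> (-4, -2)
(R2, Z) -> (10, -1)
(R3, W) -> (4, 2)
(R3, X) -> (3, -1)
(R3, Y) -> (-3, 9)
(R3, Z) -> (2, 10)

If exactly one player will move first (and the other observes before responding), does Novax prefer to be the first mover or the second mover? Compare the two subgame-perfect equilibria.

first

If Labs Inc. leads: Novax's best replies are R0→Z, R1→X, R2→X, R3→Z; Labs Inc.'s induced payoffs 8, 3, 7, 2; outcome (R0, Z), payoffs (8, 7).
If Novax leads: Labs Inc.'s best replies are W→R3, X→R2, Y→R1, Z→R2; Novax's induced payoffs 2, 4, 8, -1; outcome (R1, Y), payoffs (10, 8).
Novax gets 8 moving first and 7 moving second, so Novax prefers to move first.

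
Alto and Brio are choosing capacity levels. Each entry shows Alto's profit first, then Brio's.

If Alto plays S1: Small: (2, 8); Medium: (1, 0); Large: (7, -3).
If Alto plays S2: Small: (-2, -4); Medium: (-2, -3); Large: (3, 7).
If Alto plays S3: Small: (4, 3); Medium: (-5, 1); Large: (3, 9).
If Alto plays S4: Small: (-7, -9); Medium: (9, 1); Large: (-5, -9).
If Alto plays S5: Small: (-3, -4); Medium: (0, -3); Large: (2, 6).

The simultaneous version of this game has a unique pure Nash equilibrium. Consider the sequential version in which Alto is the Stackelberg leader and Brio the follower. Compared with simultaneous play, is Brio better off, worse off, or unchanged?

Solve by backward induction (Alto leads).
- S1 → Brio plays Small (best of 8, 0, -3); Alto gets 2.
- S2 → Brio plays Large (best of -4, -3, 7); Alto gets 3.
- S3 → Brio plays Large (best of 3, 1, 9); Alto gets 3.
- S4 → Brio plays Medium (best of -9, 1, -9); Alto gets 9.
- S5 → Brio plays Large (best of -4, -3, 6); Alto gets 2.
Maximizing over 2, 3, 3, 9, 2, Alto chooses S4. Subgame-perfect outcome: (S4, Medium) with payoffs (9, 1).
For the simultaneous game, intersect best replies.
Alto's best replies: Small→S3; Medium→S4; Large→S1.
Brio's best replies: S1→Small; S2→Large; S3→Large; S4→Medium; S5→Large.
Only (S4, Medium) has each player best-responding; Nash payoffs (9, 1).
Brio earns 1 sequentially versus 1 at the Nash outcome: unchanged.

unchanged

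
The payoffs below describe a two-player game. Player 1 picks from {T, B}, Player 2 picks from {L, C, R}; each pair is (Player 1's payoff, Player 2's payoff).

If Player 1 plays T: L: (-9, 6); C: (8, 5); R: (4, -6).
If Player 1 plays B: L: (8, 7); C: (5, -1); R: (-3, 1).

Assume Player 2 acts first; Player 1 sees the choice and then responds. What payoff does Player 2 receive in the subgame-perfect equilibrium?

Solve by backward induction (Player 2 leads).
- L → Player 1 plays B (best of -9, 8); Player 2 gets 7.
- C → Player 1 plays T (best of 8, 5); Player 2 gets 5.
- R → Player 1 plays T (best of 4, -3); Player 2 gets -6.
Player 2's induced payoffs are 7, 5, -6, so Player 2 commits to L. Subgame-perfect outcome: (B, L) with payoffs (8, 7).

7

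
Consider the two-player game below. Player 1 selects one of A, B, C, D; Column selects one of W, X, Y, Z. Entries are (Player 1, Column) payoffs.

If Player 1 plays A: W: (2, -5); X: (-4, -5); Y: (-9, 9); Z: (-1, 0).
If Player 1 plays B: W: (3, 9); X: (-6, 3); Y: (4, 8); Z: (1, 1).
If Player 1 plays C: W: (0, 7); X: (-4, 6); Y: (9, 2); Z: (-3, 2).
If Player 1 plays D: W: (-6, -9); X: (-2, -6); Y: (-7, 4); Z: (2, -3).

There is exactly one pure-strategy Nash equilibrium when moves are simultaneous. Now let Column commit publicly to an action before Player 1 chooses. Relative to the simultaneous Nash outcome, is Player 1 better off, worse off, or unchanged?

unchanged

Work backward from Player 1's decision.
- W: BR = B, leader payoff 9.
- X: BR = D, leader payoff -6.
- Y: BR = C, leader payoff 2.
- Z: BR = D, leader payoff -3.
Column's induced payoffs are 9, -6, 2, -3, so Column commits to W. Subgame-perfect outcome: (B, W) with payoffs (3, 9).
Now find the simultaneous Nash equilibrium.
Player 1's best replies: W→B; X→D; Y→C; Z→D.
Column's best replies: A→Y; B→W; C→W; D→Y.
The unique mutual best reply is (B, W), giving (3, 9).
Player 1 earns 3 sequentially versus 3 at the Nash outcome: unchanged.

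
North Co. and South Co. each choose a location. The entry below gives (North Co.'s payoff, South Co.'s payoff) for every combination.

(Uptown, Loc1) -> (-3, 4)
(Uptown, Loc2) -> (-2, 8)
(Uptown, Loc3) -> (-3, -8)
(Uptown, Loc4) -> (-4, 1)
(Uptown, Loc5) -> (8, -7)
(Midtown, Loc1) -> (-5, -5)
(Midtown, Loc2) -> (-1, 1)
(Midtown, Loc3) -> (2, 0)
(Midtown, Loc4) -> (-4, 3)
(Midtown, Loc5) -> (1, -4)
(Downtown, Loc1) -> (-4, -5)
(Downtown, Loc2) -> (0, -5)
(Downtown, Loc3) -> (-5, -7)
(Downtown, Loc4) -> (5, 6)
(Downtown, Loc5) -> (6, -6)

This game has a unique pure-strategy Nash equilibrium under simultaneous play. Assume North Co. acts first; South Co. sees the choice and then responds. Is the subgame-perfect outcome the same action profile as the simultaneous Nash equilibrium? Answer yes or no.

Backward induction with North Co. moving first.
- Uptown: South Co. compares 4, 8, -8, 1, -7 and picks Loc2; North Co. would get -2.
- Midtown: South Co. compares -5, 1, 0, 3, -4 and picks Loc4; North Co. would get -4.
- Downtown: South Co. compares -5, -5, -7, 6, -6 and picks Loc4; North Co. would get 5.
Maximizing over -2, -4, 5, North Co. chooses Downtown. Subgame-perfect outcome: (Downtown, Loc4) with payoffs (5, 6).
Now find the simultaneous Nash equilibrium.
North Co.'s best replies: Loc1→Uptown; Loc2→Downtown; Loc3→Midtown; Loc4→Downtown; Loc5→Uptown.
South Co.'s best replies: Uptown→Loc2; Midtown→Loc4; Downtown→Loc4.
The unique mutual best reply is (Downtown, Loc4), giving (5, 6).
Sequential outcome (Downtown, Loc4) coincides with the Nash profile (Downtown, Loc4).

yes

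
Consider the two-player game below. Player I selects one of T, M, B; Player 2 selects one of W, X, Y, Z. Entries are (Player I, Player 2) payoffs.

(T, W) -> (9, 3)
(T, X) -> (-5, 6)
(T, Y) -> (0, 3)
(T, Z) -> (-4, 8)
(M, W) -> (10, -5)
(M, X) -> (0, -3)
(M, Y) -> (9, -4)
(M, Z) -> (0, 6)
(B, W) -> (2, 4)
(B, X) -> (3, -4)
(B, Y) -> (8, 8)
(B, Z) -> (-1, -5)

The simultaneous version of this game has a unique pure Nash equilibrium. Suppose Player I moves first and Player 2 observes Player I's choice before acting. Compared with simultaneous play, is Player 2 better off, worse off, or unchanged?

Player 2 best-responds to each possible Player I move:
- T: Player 2 compares 3, 6, 3, 8 and picks Z; Player I would get -4.
- M: Player 2 compares -5, -3, -4, 6 and picks Z; Player I would get 0.
- B: Player 2 compares 4, -4, 8, -5 and picks Y; Player I would get 8.
Among -4, 0, 8, the best is 8 at B. Subgame-perfect outcome: (B, Y) with payoffs (8, 8).
For the simultaneous game, intersect best replies.
Player I's best replies: W→M; X→B; Y→M; Z→M.
Player 2's best replies: T→Z; M→Z; B→Y.
Only (M, Z) has each player best-responding; Nash payoffs (0, 6).
Player 2 earns 8 sequentially versus 6 at the Nash outcome: better off.

better off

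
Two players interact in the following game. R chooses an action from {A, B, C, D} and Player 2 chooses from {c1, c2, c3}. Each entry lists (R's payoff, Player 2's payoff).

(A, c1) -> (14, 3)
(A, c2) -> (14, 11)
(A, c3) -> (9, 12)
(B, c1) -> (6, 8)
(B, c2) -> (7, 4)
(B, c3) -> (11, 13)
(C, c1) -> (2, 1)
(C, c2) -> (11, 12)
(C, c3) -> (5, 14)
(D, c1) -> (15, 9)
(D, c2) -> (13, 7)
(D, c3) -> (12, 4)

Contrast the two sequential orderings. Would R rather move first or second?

first

If R leads: Player 2's best replies are A→c3, B→c3, C→c3, D→c1; R's induced payoffs 9, 11, 5, 15; outcome (D, c1), payoffs (15, 9).
If Player 2 leads: R's best replies are c1→D, c2→A, c3→D; Player 2's induced payoffs 9, 11, 4; outcome (A, c2), payoffs (14, 11).
R gets 15 moving first and 14 moving second, so R prefers to move first.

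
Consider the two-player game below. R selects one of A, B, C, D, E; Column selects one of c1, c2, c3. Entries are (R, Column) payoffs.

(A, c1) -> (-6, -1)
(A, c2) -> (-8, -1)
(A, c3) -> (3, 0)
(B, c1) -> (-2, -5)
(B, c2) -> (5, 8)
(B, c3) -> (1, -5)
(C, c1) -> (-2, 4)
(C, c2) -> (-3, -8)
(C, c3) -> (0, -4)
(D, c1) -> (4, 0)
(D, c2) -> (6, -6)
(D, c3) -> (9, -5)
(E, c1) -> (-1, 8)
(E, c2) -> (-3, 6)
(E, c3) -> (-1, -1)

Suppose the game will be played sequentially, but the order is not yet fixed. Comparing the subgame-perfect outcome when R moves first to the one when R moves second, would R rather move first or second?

first

If R leads: Column's best replies are A→c3, B→c2, C→c1, D→c1, E→c1; R's induced payoffs 3, 5, -2, 4, -1; outcome (B, c2), payoffs (5, 8).
If Column leads: R's best replies are c1→D, c2→D, c3→D; Column's induced payoffs 0, -6, -5; outcome (D, c1), payoffs (4, 0).
R gets 5 moving first and 4 moving second, so R prefers to move first.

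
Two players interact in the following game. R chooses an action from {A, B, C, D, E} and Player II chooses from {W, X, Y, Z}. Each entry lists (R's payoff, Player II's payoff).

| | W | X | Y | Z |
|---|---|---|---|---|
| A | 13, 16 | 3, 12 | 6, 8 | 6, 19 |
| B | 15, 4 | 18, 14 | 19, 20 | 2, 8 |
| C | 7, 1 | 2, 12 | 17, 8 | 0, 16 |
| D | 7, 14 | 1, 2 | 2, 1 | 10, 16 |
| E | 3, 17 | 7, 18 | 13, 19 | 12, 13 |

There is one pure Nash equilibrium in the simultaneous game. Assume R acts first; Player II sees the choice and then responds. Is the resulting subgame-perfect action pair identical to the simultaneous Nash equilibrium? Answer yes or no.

yes

Backward induction with R moving first.
- A: Player II compares 16, 12, 8, 19 and picks Z; R would get 6.
- B: Player II compares 4, 14, 20, 8 and picks Y; R would get 19.
- C: Player II compares 1, 12, 8, 16 and picks Z; R would get 0.
- D: Player II compares 14, 2, 1, 16 and picks Z; R would get 10.
- E: Player II compares 17, 18, 19, 13 and picks Y; R would get 13.
Among 6, 19, 0, 10, 13, the best is 19 at B. Subgame-perfect outcome: (B, Y) with payoffs (19, 20).
Now find the simultaneous Nash equilibrium.
R's best replies: W→B; X→B; Y→B; Z→E.
Player II's best replies: A→Z; B→Y; C→Z; D→Z; E→Y.
Only (B, Y) has each player best-responding; Nash payoffs (19, 20).
Sequential outcome (B, Y) coincides with the Nash profile (B, Y).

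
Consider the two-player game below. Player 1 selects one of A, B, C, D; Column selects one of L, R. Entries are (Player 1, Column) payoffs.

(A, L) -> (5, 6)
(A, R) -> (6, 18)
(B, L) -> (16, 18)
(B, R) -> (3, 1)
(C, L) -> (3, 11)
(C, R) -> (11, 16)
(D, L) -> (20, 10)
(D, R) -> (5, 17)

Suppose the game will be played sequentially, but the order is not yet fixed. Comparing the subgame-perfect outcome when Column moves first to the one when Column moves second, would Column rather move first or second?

If Player 1 leads: Column's best replies are A→R, B→L, C→R, D→R; Player 1's induced payoffs 6, 16, 11, 5; outcome (B, L), payoffs (16, 18).
If Column leads: Player 1's best replies are L→D, R→C; Column's induced payoffs 10, 16; outcome (C, R), payoffs (11, 16).
Column gets 16 moving first and 18 moving second, so Column prefers to move second.

second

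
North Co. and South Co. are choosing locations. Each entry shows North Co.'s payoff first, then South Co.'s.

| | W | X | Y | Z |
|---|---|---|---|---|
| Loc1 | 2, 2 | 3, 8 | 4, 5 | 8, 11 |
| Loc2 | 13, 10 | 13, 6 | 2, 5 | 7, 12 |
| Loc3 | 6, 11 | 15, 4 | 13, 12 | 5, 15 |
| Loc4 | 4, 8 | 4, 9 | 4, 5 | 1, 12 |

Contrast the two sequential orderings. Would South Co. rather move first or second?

first

If North Co. leads: South Co.'s best replies are Loc1→Z, Loc2→Z, Loc3→Z, Loc4→Z; North Co.'s induced payoffs 8, 7, 5, 1; outcome (Loc1, Z), payoffs (8, 11).
If South Co. leads: North Co.'s best replies are W→Loc2, X→Loc3, Y→Loc3, Z→Loc1; South Co.'s induced payoffs 10, 4, 12, 11; outcome (Loc3, Y), payoffs (13, 12).
South Co. gets 12 moving first and 11 moving second, so South Co. prefers to move first.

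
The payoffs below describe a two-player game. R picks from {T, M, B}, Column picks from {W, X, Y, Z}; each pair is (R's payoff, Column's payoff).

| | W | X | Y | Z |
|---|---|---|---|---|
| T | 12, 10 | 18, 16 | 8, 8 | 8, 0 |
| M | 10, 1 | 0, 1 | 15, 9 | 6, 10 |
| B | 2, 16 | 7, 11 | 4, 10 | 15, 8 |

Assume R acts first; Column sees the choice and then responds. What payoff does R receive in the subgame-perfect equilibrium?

18

Column best-responds to each possible R move:
- T → Column plays X (best of 10, 16, 8, 0); R gets 18.
- M → Column plays Z (best of 1, 1, 9, 10); R gets 6.
- B → Column plays W (best of 16, 11, 10, 8); R gets 2.
R's induced payoffs are 18, 6, 2, so R commits to T. Subgame-perfect outcome: (T, X) with payoffs (18, 16).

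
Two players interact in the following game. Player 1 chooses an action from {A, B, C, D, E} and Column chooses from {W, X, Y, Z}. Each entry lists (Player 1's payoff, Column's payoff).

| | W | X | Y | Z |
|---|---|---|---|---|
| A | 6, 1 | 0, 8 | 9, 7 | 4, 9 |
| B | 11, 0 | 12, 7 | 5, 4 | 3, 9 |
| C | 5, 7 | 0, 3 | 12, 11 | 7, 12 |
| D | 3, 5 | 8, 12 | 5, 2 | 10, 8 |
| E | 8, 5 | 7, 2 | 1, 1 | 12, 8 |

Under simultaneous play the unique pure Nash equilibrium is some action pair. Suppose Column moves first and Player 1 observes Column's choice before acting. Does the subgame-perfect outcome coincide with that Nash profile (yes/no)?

no

Solve by backward induction (Column leads).
- W → Player 1 plays B (best of 6, 11, 5, 3, 8); Column gets 0.
- X → Player 1 plays B (best of 0, 12, 0, 8, 7); Column gets 7.
- Y → Player 1 plays C (best of 9, 5, 12, 5, 1); Column gets 11.
- Z → Player 1 plays E (best of 4, 3, 7, 10, 12); Column gets 8.
Among 0, 7, 11, 8, the best is 11 at Y. Subgame-perfect outcome: (C, Y) with payoffs (12, 11).
Under simultaneous play:
Player 1's best replies: W→B; X→B; Y→C; Z→E.
Column's best replies: A→Z; B→Z; C→Z; D→X; E→Z.
The unique mutual best reply is (E, Z), giving (12, 8).
Sequential outcome (C, Y) differs from the Nash profile (E, Z).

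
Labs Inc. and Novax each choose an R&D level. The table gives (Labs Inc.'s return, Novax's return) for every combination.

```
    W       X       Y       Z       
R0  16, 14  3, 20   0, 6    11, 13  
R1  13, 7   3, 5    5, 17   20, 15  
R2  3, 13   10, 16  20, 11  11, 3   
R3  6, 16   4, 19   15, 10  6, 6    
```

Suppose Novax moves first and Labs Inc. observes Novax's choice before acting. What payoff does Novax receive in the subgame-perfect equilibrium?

Work backward from Labs Inc.'s decision.
- W: BR = R0, leader payoff 14.
- X: BR = R2, leader payoff 16.
- Y: BR = R2, leader payoff 11.
- Z: BR = R1, leader payoff 15.
Novax's induced payoffs are 14, 16, 11, 15, so Novax commits to X. Subgame-perfect outcome: (R2, X) with payoffs (10, 16).

16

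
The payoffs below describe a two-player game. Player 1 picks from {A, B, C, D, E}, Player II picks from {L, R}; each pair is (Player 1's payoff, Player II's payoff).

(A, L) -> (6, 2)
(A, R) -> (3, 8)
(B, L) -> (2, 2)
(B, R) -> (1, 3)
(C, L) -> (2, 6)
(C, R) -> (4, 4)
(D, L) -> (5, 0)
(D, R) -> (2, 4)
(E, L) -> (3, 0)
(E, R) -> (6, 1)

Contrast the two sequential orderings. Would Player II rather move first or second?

first

If Player 1 leads: Player II's best replies are A→R, B→R, C→L, D→R, E→R; Player 1's induced payoffs 3, 1, 2, 2, 6; outcome (E, R), payoffs (6, 1).
If Player II leads: Player 1's best replies are L→A, R→E; Player II's induced payoffs 2, 1; outcome (A, L), payoffs (6, 2).
Player II gets 2 moving first and 1 moving second, so Player II prefers to move first.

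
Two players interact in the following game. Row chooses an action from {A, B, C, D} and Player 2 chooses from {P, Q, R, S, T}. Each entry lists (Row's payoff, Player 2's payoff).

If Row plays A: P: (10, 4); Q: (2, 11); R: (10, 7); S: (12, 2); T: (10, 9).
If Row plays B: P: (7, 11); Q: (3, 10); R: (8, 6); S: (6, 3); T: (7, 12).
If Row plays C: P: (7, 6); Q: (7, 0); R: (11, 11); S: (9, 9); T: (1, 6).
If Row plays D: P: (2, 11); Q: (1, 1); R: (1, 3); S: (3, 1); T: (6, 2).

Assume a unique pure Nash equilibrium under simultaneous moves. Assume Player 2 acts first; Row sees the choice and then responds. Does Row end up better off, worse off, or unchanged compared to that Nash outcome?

unchanged

Solve by backward induction (Player 2 leads).
- P → Row plays A (best of 10, 7, 7, 2); Player 2 gets 4.
- Q → Row plays C (best of 2, 3, 7, 1); Player 2 gets 0.
- R → Row plays C (best of 10, 8, 11, 1); Player 2 gets 11.
- S → Row plays A (best of 12, 6, 9, 3); Player 2 gets 2.
- T → Row plays A (best of 10, 7, 1, 6); Player 2 gets 9.
Among 4, 0, 11, 2, 9, the best is 11 at R. Subgame-perfect outcome: (C, R) with payoffs (11, 11).
For the simultaneous game, intersect best replies.
Row's best replies: P→A; Q→C; R→C; S→A; T→A.
Player 2's best replies: A→Q; B→T; C→R; D→P.
The unique mutual best reply is (C, R), giving (11, 11).
Row earns 11 sequentially versus 11 at the Nash outcome: unchanged.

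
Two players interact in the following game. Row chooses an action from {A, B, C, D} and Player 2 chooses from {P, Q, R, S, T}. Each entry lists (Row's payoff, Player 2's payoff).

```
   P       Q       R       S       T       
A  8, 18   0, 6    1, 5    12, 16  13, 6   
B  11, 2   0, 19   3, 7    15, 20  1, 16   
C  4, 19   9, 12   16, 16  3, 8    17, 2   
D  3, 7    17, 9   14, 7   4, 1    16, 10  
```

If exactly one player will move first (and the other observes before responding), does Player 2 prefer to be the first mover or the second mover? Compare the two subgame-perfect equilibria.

first

If Row leads: Player 2's best replies are A→P, B→S, C→P, D→T; Row's induced payoffs 8, 15, 4, 16; outcome (D, T), payoffs (16, 10).
If Player 2 leads: Row's best replies are P→B, Q→D, R→C, S→B, T→C; Player 2's induced payoffs 2, 9, 16, 20, 2; outcome (B, S), payoffs (15, 20).
Player 2 gets 20 moving first and 10 moving second, so Player 2 prefers to move first.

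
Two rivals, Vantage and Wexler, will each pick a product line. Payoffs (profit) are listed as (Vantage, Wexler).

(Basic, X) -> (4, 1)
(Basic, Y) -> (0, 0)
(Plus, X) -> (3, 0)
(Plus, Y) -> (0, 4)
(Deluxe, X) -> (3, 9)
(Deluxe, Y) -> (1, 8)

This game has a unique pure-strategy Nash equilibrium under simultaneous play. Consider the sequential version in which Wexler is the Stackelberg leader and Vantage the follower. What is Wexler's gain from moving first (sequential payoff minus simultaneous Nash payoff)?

7

Solve by backward induction (Wexler leads).
- X: Vantage compares 4, 3, 3 and picks Basic; Wexler would get 1.
- Y: Vantage compares 0, 0, 1 and picks Deluxe; Wexler would get 8.
Wexler's induced payoffs are 1, 8, so Wexler commits to Y. Subgame-perfect outcome: (Deluxe, Y) with payoffs (1, 8).
Now find the simultaneous Nash equilibrium.
Vantage's best replies: X→Basic; Y→Deluxe.
Wexler's best replies: Basic→X; Plus→Y; Deluxe→X.
Only (Basic, X) has each player best-responding; Nash payoffs (4, 1).
Wexler's commitment gain: 8 − 1 = 7.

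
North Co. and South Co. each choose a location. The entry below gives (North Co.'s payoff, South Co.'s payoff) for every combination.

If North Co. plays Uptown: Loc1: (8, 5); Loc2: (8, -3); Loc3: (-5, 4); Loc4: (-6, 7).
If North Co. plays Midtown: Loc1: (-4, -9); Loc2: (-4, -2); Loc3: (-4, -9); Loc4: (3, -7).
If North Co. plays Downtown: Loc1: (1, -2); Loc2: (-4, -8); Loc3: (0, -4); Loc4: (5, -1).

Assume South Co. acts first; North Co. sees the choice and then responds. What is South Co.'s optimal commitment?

Loc1

Work backward from North Co.'s decision.
- Loc1 → North Co. plays Uptown (best of 8, -4, 1); South Co. gets 5.
- Loc2 → North Co. plays Uptown (best of 8, -4, -4); South Co. gets -3.
- Loc3 → North Co. plays Downtown (best of -5, -4, 0); South Co. gets -4.
- Loc4 → North Co. plays Downtown (best of -6, 3, 5); South Co. gets -1.
South Co.'s induced payoffs are 5, -3, -4, -1, so South Co. commits to Loc1. Subgame-perfect outcome: (Uptown, Loc1) with payoffs (8, 5).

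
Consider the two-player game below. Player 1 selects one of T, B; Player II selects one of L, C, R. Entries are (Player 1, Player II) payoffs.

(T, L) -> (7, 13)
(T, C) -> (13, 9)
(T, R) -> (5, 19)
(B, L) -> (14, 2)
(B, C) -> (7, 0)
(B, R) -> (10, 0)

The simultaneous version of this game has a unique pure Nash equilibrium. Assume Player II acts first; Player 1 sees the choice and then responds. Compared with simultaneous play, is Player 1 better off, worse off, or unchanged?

Player 1 best-responds to each possible Player II move:
- L: BR = B, leader payoff 2.
- C: BR = T, leader payoff 9.
- R: BR = B, leader payoff 0.
Among 2, 9, 0, the best is 9 at C. Subgame-perfect outcome: (T, C) with payoffs (13, 9).
For the simultaneous game, intersect best replies.
Player 1's best replies: L→B; C→T; R→B.
Player II's best replies: T→R; B→L.
Only (B, L) has each player best-responding; Nash payoffs (14, 2).
Player 1 earns 13 sequentially versus 14 at the Nash outcome: worse off.

worse off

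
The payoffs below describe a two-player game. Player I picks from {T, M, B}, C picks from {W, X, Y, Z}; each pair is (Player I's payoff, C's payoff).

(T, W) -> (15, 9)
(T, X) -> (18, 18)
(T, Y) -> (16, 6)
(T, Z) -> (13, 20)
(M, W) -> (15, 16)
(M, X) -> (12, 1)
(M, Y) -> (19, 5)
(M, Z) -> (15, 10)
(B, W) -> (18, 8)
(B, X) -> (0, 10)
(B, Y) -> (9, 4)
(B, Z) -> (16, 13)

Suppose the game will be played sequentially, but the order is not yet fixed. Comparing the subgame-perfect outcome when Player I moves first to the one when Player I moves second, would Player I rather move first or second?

If Player I leads: C's best replies are T→Z, M→W, B→Z; Player I's induced payoffs 13, 15, 16; outcome (B, Z), payoffs (16, 13).
If C leads: Player I's best replies are W→B, X→T, Y→M, Z→B; C's induced payoffs 8, 18, 5, 13; outcome (T, X), payoffs (18, 18).
Player I gets 16 moving first and 18 moving second, so Player I prefers to move second.

second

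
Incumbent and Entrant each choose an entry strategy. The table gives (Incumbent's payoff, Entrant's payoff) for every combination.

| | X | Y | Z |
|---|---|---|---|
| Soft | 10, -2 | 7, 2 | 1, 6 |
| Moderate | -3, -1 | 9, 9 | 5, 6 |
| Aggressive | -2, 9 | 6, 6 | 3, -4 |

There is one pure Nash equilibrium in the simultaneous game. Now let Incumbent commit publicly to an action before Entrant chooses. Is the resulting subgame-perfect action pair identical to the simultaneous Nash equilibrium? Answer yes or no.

Solve by backward induction (Incumbent leads).
- Soft: BR = Z, leader payoff 1.
- Moderate: BR = Y, leader payoff 9.
- Aggressive: BR = X, leader payoff -2.
Incumbent's induced payoffs are 1, 9, -2, so Incumbent commits to Moderate. Subgame-perfect outcome: (Moderate, Y) with payoffs (9, 9).
Now find the simultaneous Nash equilibrium.
Incumbent's best replies: X→Soft; Y→Moderate; Z→Moderate.
Entrant's best replies: Soft→Z; Moderate→Y; Aggressive→X.
The unique mutual best reply is (Moderate, Y), giving (9, 9).
Sequential outcome (Moderate, Y) coincides with the Nash profile (Moderate, Y).

yes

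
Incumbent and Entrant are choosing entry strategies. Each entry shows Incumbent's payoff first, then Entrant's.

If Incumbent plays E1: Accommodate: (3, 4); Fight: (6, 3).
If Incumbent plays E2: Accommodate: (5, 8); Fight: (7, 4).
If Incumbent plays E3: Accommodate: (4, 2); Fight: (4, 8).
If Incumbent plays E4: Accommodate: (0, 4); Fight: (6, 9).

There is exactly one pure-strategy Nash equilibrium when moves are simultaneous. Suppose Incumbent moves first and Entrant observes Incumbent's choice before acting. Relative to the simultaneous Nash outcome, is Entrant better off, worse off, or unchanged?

Backward induction with Incumbent moving first.
- E1 → Entrant plays Accommodate (best of 4, 3); Incumbent gets 3.
- E2 → Entrant plays Accommodate (best of 8, 4); Incumbent gets 5.
- E3 → Entrant plays Fight (best of 2, 8); Incumbent gets 4.
- E4 → Entrant plays Fight (best of 4, 9); Incumbent gets 6.
Maximizing over 3, 5, 4, 6, Incumbent chooses E4. Subgame-perfect outcome: (E4, Fight) with payoffs (6, 9).
For the simultaneous game, intersect best replies.
Incumbent's best replies: Accommodate→E2; Fight→E2.
Entrant's best replies: E1→Accommodate; E2→Accommodate; E3→Fight; E4→Fight.
Only (E2, Accommodate) has each player best-responding; Nash payoffs (5, 8).
Entrant earns 9 sequentially versus 8 at the Nash outcome: better off.

better off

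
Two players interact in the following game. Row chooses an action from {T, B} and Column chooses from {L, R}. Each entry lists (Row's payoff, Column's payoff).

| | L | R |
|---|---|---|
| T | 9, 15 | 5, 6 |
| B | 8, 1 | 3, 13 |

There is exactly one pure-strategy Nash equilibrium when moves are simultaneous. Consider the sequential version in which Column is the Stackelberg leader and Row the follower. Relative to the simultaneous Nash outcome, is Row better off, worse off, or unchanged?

unchanged

Work backward from Row's decision.
- L → Row plays T (best of 9, 8); Column gets 15.
- R → Row plays T (best of 5, 3); Column gets 6.
Among 15, 6, the best is 15 at L. Subgame-perfect outcome: (T, L) with payoffs (9, 15).
Under simultaneous play:
Row's best replies: L→T; R→T.
Column's best replies: T→L; B→R.
The unique mutual best reply is (T, L), giving (9, 15).
Row earns 9 sequentially versus 9 at the Nash outcome: unchanged.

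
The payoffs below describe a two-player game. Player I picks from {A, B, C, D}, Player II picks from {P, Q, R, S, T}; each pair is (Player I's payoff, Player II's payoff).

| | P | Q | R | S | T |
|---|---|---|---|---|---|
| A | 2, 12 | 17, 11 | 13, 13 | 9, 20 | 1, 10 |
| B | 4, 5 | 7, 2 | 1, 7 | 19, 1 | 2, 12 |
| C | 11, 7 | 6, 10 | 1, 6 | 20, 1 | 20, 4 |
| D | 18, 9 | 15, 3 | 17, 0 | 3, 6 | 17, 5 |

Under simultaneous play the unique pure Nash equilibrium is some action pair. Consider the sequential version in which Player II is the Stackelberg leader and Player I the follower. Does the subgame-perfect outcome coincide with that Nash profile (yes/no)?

Backward induction with Player II moving first.
- P → Player I plays D (best of 2, 4, 11, 18); Player II gets 9.
- Q → Player I plays A (best of 17, 7, 6, 15); Player II gets 11.
- R → Player I plays D (best of 13, 1, 1, 17); Player II gets 0.
- S → Player I plays C (best of 9, 19, 20, 3); Player II gets 1.
- T → Player I plays C (best of 1, 2, 20, 17); Player II gets 4.
Maximizing over 9, 11, 0, 1, 4, Player II chooses Q. Subgame-perfect outcome: (A, Q) with payoffs (17, 11).
For the simultaneous game, intersect best replies.
Player I's best replies: P→D; Q→A; R→D; S→C; T→C.
Player II's best replies: A→S; B→T; C→Q; D→P.
The unique mutual best reply is (D, P), giving (18, 9).
Sequential outcome (A, Q) differs from the Nash profile (D, P).

no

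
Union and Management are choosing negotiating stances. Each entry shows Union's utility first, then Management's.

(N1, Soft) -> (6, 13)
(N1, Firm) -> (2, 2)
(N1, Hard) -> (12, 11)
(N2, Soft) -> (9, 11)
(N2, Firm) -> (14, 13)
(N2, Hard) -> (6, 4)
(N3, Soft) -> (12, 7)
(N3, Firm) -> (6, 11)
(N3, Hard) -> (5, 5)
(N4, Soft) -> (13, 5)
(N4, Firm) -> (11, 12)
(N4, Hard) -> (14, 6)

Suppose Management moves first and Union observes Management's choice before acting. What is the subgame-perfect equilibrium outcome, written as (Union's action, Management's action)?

Backward induction with Management moving first.
- Soft: Union compares 6, 9, 12, 13 and picks N4; Management would get 5.
- Firm: Union compares 2, 14, 6, 11 and picks N2; Management would get 13.
- Hard: Union compares 12, 6, 5, 14 and picks N4; Management would get 6.
Among 5, 13, 6, the best is 13 at Firm. Subgame-perfect outcome: (N2, Firm) with payoffs (14, 13).

(N2, Firm)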